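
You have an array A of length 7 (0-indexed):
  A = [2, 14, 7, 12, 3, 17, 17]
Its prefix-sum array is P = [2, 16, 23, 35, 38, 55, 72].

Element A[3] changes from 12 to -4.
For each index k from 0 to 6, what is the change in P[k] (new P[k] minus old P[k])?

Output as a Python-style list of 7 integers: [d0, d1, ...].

Element change: A[3] 12 -> -4, delta = -16
For k < 3: P[k] unchanged, delta_P[k] = 0
For k >= 3: P[k] shifts by exactly -16
Delta array: [0, 0, 0, -16, -16, -16, -16]

Answer: [0, 0, 0, -16, -16, -16, -16]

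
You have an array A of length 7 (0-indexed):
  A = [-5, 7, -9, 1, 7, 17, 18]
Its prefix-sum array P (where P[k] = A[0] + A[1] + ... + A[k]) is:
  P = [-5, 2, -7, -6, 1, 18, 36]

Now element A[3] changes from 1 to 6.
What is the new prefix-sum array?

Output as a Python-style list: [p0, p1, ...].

Change: A[3] 1 -> 6, delta = 5
P[k] for k < 3: unchanged (A[3] not included)
P[k] for k >= 3: shift by delta = 5
  P[0] = -5 + 0 = -5
  P[1] = 2 + 0 = 2
  P[2] = -7 + 0 = -7
  P[3] = -6 + 5 = -1
  P[4] = 1 + 5 = 6
  P[5] = 18 + 5 = 23
  P[6] = 36 + 5 = 41

Answer: [-5, 2, -7, -1, 6, 23, 41]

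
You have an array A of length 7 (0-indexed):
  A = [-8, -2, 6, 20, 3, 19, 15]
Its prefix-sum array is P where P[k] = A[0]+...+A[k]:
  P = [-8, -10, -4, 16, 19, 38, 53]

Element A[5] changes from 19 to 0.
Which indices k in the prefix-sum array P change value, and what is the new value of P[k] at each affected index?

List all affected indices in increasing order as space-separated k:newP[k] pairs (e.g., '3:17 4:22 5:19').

Answer: 5:19 6:34

Derivation:
P[k] = A[0] + ... + A[k]
P[k] includes A[5] iff k >= 5
Affected indices: 5, 6, ..., 6; delta = -19
  P[5]: 38 + -19 = 19
  P[6]: 53 + -19 = 34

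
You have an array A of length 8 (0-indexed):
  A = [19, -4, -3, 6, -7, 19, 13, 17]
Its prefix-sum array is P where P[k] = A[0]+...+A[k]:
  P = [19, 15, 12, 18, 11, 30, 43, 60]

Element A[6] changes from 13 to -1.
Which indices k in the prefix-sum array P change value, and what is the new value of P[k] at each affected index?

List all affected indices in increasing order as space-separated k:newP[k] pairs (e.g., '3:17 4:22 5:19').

Answer: 6:29 7:46

Derivation:
P[k] = A[0] + ... + A[k]
P[k] includes A[6] iff k >= 6
Affected indices: 6, 7, ..., 7; delta = -14
  P[6]: 43 + -14 = 29
  P[7]: 60 + -14 = 46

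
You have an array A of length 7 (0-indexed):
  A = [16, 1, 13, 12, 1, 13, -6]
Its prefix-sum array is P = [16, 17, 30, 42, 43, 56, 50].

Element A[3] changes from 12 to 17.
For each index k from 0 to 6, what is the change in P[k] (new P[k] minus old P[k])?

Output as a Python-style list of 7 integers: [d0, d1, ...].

Answer: [0, 0, 0, 5, 5, 5, 5]

Derivation:
Element change: A[3] 12 -> 17, delta = 5
For k < 3: P[k] unchanged, delta_P[k] = 0
For k >= 3: P[k] shifts by exactly 5
Delta array: [0, 0, 0, 5, 5, 5, 5]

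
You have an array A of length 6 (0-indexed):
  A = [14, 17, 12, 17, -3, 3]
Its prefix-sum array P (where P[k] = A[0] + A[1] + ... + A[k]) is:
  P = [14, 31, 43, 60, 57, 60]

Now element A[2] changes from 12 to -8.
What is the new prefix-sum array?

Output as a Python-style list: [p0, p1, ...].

Answer: [14, 31, 23, 40, 37, 40]

Derivation:
Change: A[2] 12 -> -8, delta = -20
P[k] for k < 2: unchanged (A[2] not included)
P[k] for k >= 2: shift by delta = -20
  P[0] = 14 + 0 = 14
  P[1] = 31 + 0 = 31
  P[2] = 43 + -20 = 23
  P[3] = 60 + -20 = 40
  P[4] = 57 + -20 = 37
  P[5] = 60 + -20 = 40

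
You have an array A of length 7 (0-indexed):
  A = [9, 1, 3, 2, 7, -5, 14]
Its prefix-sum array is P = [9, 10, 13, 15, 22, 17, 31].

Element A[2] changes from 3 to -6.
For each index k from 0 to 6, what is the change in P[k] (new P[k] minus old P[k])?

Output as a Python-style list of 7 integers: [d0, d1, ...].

Element change: A[2] 3 -> -6, delta = -9
For k < 2: P[k] unchanged, delta_P[k] = 0
For k >= 2: P[k] shifts by exactly -9
Delta array: [0, 0, -9, -9, -9, -9, -9]

Answer: [0, 0, -9, -9, -9, -9, -9]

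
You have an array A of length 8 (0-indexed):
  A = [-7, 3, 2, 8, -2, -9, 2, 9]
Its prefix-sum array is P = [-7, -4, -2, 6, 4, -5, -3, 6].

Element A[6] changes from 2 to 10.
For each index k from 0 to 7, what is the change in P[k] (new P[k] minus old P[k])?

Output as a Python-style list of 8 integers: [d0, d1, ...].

Element change: A[6] 2 -> 10, delta = 8
For k < 6: P[k] unchanged, delta_P[k] = 0
For k >= 6: P[k] shifts by exactly 8
Delta array: [0, 0, 0, 0, 0, 0, 8, 8]

Answer: [0, 0, 0, 0, 0, 0, 8, 8]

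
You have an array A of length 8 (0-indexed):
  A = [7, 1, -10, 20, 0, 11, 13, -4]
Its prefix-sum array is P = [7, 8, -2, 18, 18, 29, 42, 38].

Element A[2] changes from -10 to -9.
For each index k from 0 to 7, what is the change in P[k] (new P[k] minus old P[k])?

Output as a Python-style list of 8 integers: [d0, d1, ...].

Element change: A[2] -10 -> -9, delta = 1
For k < 2: P[k] unchanged, delta_P[k] = 0
For k >= 2: P[k] shifts by exactly 1
Delta array: [0, 0, 1, 1, 1, 1, 1, 1]

Answer: [0, 0, 1, 1, 1, 1, 1, 1]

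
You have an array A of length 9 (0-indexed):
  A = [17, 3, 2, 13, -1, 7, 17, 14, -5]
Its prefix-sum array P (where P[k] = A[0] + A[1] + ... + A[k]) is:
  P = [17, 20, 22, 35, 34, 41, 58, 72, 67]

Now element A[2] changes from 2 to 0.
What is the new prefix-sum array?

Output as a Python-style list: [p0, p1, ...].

Answer: [17, 20, 20, 33, 32, 39, 56, 70, 65]

Derivation:
Change: A[2] 2 -> 0, delta = -2
P[k] for k < 2: unchanged (A[2] not included)
P[k] for k >= 2: shift by delta = -2
  P[0] = 17 + 0 = 17
  P[1] = 20 + 0 = 20
  P[2] = 22 + -2 = 20
  P[3] = 35 + -2 = 33
  P[4] = 34 + -2 = 32
  P[5] = 41 + -2 = 39
  P[6] = 58 + -2 = 56
  P[7] = 72 + -2 = 70
  P[8] = 67 + -2 = 65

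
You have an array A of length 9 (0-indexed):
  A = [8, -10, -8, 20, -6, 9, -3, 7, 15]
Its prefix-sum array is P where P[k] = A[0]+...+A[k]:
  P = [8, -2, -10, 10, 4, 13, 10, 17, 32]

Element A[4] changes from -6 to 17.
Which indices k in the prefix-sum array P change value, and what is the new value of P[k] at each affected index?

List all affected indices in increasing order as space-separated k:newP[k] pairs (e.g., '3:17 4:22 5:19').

Answer: 4:27 5:36 6:33 7:40 8:55

Derivation:
P[k] = A[0] + ... + A[k]
P[k] includes A[4] iff k >= 4
Affected indices: 4, 5, ..., 8; delta = 23
  P[4]: 4 + 23 = 27
  P[5]: 13 + 23 = 36
  P[6]: 10 + 23 = 33
  P[7]: 17 + 23 = 40
  P[8]: 32 + 23 = 55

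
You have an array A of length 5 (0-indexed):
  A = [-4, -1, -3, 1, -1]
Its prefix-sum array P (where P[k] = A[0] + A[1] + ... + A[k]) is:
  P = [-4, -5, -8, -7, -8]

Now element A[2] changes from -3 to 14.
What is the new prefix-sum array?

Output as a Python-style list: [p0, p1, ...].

Change: A[2] -3 -> 14, delta = 17
P[k] for k < 2: unchanged (A[2] not included)
P[k] for k >= 2: shift by delta = 17
  P[0] = -4 + 0 = -4
  P[1] = -5 + 0 = -5
  P[2] = -8 + 17 = 9
  P[3] = -7 + 17 = 10
  P[4] = -8 + 17 = 9

Answer: [-4, -5, 9, 10, 9]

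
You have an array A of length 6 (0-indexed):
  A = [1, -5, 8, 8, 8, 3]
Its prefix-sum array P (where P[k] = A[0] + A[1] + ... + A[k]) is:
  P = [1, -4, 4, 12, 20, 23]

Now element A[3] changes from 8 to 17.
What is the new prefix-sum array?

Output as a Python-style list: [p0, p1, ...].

Answer: [1, -4, 4, 21, 29, 32]

Derivation:
Change: A[3] 8 -> 17, delta = 9
P[k] for k < 3: unchanged (A[3] not included)
P[k] for k >= 3: shift by delta = 9
  P[0] = 1 + 0 = 1
  P[1] = -4 + 0 = -4
  P[2] = 4 + 0 = 4
  P[3] = 12 + 9 = 21
  P[4] = 20 + 9 = 29
  P[5] = 23 + 9 = 32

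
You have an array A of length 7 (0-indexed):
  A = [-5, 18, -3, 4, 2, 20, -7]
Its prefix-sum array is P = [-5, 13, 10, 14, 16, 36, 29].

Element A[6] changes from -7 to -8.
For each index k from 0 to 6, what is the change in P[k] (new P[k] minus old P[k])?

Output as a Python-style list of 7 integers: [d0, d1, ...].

Answer: [0, 0, 0, 0, 0, 0, -1]

Derivation:
Element change: A[6] -7 -> -8, delta = -1
For k < 6: P[k] unchanged, delta_P[k] = 0
For k >= 6: P[k] shifts by exactly -1
Delta array: [0, 0, 0, 0, 0, 0, -1]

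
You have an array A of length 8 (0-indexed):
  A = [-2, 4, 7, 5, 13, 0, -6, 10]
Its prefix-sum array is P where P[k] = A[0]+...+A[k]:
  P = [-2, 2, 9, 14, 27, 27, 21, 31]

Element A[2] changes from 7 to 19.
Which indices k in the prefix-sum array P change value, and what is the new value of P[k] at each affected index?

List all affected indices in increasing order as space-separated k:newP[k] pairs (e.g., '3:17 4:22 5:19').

Answer: 2:21 3:26 4:39 5:39 6:33 7:43

Derivation:
P[k] = A[0] + ... + A[k]
P[k] includes A[2] iff k >= 2
Affected indices: 2, 3, ..., 7; delta = 12
  P[2]: 9 + 12 = 21
  P[3]: 14 + 12 = 26
  P[4]: 27 + 12 = 39
  P[5]: 27 + 12 = 39
  P[6]: 21 + 12 = 33
  P[7]: 31 + 12 = 43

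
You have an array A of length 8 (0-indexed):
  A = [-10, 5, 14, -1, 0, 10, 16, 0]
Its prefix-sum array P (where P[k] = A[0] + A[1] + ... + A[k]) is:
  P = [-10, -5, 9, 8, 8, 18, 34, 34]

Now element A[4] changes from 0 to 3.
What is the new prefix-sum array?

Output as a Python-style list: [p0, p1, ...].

Answer: [-10, -5, 9, 8, 11, 21, 37, 37]

Derivation:
Change: A[4] 0 -> 3, delta = 3
P[k] for k < 4: unchanged (A[4] not included)
P[k] for k >= 4: shift by delta = 3
  P[0] = -10 + 0 = -10
  P[1] = -5 + 0 = -5
  P[2] = 9 + 0 = 9
  P[3] = 8 + 0 = 8
  P[4] = 8 + 3 = 11
  P[5] = 18 + 3 = 21
  P[6] = 34 + 3 = 37
  P[7] = 34 + 3 = 37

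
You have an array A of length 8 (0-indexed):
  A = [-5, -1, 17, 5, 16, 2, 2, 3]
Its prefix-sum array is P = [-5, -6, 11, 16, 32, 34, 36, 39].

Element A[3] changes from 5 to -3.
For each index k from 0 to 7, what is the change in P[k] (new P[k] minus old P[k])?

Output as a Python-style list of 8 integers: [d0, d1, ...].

Answer: [0, 0, 0, -8, -8, -8, -8, -8]

Derivation:
Element change: A[3] 5 -> -3, delta = -8
For k < 3: P[k] unchanged, delta_P[k] = 0
For k >= 3: P[k] shifts by exactly -8
Delta array: [0, 0, 0, -8, -8, -8, -8, -8]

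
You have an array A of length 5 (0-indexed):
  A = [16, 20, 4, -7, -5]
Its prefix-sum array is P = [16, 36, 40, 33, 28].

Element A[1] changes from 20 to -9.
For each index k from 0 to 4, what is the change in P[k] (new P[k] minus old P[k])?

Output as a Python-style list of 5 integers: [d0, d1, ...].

Element change: A[1] 20 -> -9, delta = -29
For k < 1: P[k] unchanged, delta_P[k] = 0
For k >= 1: P[k] shifts by exactly -29
Delta array: [0, -29, -29, -29, -29]

Answer: [0, -29, -29, -29, -29]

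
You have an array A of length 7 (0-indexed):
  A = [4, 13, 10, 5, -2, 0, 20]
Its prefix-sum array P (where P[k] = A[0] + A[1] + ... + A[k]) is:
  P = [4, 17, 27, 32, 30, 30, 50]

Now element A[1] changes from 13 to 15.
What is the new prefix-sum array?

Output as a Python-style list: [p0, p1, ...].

Change: A[1] 13 -> 15, delta = 2
P[k] for k < 1: unchanged (A[1] not included)
P[k] for k >= 1: shift by delta = 2
  P[0] = 4 + 0 = 4
  P[1] = 17 + 2 = 19
  P[2] = 27 + 2 = 29
  P[3] = 32 + 2 = 34
  P[4] = 30 + 2 = 32
  P[5] = 30 + 2 = 32
  P[6] = 50 + 2 = 52

Answer: [4, 19, 29, 34, 32, 32, 52]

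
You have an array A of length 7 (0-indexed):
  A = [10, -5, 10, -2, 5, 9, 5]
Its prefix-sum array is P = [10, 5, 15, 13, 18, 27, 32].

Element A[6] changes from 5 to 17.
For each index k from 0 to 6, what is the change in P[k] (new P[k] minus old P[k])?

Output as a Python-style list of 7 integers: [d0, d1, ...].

Element change: A[6] 5 -> 17, delta = 12
For k < 6: P[k] unchanged, delta_P[k] = 0
For k >= 6: P[k] shifts by exactly 12
Delta array: [0, 0, 0, 0, 0, 0, 12]

Answer: [0, 0, 0, 0, 0, 0, 12]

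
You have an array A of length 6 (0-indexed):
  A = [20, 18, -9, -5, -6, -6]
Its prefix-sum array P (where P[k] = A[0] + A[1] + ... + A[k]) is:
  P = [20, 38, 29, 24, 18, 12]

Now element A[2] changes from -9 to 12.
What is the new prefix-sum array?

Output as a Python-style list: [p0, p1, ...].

Answer: [20, 38, 50, 45, 39, 33]

Derivation:
Change: A[2] -9 -> 12, delta = 21
P[k] for k < 2: unchanged (A[2] not included)
P[k] for k >= 2: shift by delta = 21
  P[0] = 20 + 0 = 20
  P[1] = 38 + 0 = 38
  P[2] = 29 + 21 = 50
  P[3] = 24 + 21 = 45
  P[4] = 18 + 21 = 39
  P[5] = 12 + 21 = 33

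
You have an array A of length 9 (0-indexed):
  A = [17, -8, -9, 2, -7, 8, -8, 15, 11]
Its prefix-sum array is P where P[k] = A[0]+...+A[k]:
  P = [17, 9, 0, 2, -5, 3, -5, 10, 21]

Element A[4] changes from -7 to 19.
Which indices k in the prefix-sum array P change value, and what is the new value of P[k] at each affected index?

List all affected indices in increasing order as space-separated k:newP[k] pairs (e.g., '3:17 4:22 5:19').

P[k] = A[0] + ... + A[k]
P[k] includes A[4] iff k >= 4
Affected indices: 4, 5, ..., 8; delta = 26
  P[4]: -5 + 26 = 21
  P[5]: 3 + 26 = 29
  P[6]: -5 + 26 = 21
  P[7]: 10 + 26 = 36
  P[8]: 21 + 26 = 47

Answer: 4:21 5:29 6:21 7:36 8:47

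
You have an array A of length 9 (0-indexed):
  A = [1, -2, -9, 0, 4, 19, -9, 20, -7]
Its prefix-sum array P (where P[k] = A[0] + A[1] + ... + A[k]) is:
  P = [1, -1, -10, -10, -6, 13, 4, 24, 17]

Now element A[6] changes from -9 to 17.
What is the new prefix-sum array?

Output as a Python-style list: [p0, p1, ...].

Answer: [1, -1, -10, -10, -6, 13, 30, 50, 43]

Derivation:
Change: A[6] -9 -> 17, delta = 26
P[k] for k < 6: unchanged (A[6] not included)
P[k] for k >= 6: shift by delta = 26
  P[0] = 1 + 0 = 1
  P[1] = -1 + 0 = -1
  P[2] = -10 + 0 = -10
  P[3] = -10 + 0 = -10
  P[4] = -6 + 0 = -6
  P[5] = 13 + 0 = 13
  P[6] = 4 + 26 = 30
  P[7] = 24 + 26 = 50
  P[8] = 17 + 26 = 43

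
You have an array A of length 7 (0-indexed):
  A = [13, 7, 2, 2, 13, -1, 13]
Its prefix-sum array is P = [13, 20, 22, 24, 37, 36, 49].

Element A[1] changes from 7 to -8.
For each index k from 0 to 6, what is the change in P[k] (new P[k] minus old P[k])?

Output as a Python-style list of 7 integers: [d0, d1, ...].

Element change: A[1] 7 -> -8, delta = -15
For k < 1: P[k] unchanged, delta_P[k] = 0
For k >= 1: P[k] shifts by exactly -15
Delta array: [0, -15, -15, -15, -15, -15, -15]

Answer: [0, -15, -15, -15, -15, -15, -15]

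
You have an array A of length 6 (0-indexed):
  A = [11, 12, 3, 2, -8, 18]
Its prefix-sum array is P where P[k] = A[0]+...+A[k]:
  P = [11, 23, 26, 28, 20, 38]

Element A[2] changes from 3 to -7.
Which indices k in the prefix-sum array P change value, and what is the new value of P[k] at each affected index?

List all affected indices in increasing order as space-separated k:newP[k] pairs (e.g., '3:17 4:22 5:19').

P[k] = A[0] + ... + A[k]
P[k] includes A[2] iff k >= 2
Affected indices: 2, 3, ..., 5; delta = -10
  P[2]: 26 + -10 = 16
  P[3]: 28 + -10 = 18
  P[4]: 20 + -10 = 10
  P[5]: 38 + -10 = 28

Answer: 2:16 3:18 4:10 5:28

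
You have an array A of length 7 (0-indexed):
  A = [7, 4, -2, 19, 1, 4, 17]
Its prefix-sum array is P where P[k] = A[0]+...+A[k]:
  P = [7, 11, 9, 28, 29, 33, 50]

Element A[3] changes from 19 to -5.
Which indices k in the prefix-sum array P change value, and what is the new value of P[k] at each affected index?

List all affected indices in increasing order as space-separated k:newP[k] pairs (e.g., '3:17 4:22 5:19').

P[k] = A[0] + ... + A[k]
P[k] includes A[3] iff k >= 3
Affected indices: 3, 4, ..., 6; delta = -24
  P[3]: 28 + -24 = 4
  P[4]: 29 + -24 = 5
  P[5]: 33 + -24 = 9
  P[6]: 50 + -24 = 26

Answer: 3:4 4:5 5:9 6:26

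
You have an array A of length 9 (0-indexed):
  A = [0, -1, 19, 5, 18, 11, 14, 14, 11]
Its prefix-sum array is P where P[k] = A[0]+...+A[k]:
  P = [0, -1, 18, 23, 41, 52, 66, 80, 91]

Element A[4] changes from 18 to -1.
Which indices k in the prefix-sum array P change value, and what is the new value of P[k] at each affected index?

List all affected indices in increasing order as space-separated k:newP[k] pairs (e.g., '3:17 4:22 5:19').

P[k] = A[0] + ... + A[k]
P[k] includes A[4] iff k >= 4
Affected indices: 4, 5, ..., 8; delta = -19
  P[4]: 41 + -19 = 22
  P[5]: 52 + -19 = 33
  P[6]: 66 + -19 = 47
  P[7]: 80 + -19 = 61
  P[8]: 91 + -19 = 72

Answer: 4:22 5:33 6:47 7:61 8:72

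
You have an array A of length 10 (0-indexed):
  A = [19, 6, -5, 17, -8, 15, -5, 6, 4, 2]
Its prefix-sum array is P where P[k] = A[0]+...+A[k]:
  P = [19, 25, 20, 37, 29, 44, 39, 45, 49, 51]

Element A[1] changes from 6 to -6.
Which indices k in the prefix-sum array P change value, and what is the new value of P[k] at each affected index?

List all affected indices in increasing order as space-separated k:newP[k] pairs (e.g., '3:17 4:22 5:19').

P[k] = A[0] + ... + A[k]
P[k] includes A[1] iff k >= 1
Affected indices: 1, 2, ..., 9; delta = -12
  P[1]: 25 + -12 = 13
  P[2]: 20 + -12 = 8
  P[3]: 37 + -12 = 25
  P[4]: 29 + -12 = 17
  P[5]: 44 + -12 = 32
  P[6]: 39 + -12 = 27
  P[7]: 45 + -12 = 33
  P[8]: 49 + -12 = 37
  P[9]: 51 + -12 = 39

Answer: 1:13 2:8 3:25 4:17 5:32 6:27 7:33 8:37 9:39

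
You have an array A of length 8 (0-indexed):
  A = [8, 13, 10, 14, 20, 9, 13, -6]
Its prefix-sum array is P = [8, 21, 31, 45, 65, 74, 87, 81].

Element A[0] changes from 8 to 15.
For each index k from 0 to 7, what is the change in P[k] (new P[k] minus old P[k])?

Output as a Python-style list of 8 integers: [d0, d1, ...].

Element change: A[0] 8 -> 15, delta = 7
For k < 0: P[k] unchanged, delta_P[k] = 0
For k >= 0: P[k] shifts by exactly 7
Delta array: [7, 7, 7, 7, 7, 7, 7, 7]

Answer: [7, 7, 7, 7, 7, 7, 7, 7]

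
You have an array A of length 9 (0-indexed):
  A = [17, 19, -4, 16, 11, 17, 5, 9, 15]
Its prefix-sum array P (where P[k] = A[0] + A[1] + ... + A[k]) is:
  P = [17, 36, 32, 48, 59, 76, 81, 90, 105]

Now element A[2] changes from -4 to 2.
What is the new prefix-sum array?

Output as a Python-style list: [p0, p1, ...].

Change: A[2] -4 -> 2, delta = 6
P[k] for k < 2: unchanged (A[2] not included)
P[k] for k >= 2: shift by delta = 6
  P[0] = 17 + 0 = 17
  P[1] = 36 + 0 = 36
  P[2] = 32 + 6 = 38
  P[3] = 48 + 6 = 54
  P[4] = 59 + 6 = 65
  P[5] = 76 + 6 = 82
  P[6] = 81 + 6 = 87
  P[7] = 90 + 6 = 96
  P[8] = 105 + 6 = 111

Answer: [17, 36, 38, 54, 65, 82, 87, 96, 111]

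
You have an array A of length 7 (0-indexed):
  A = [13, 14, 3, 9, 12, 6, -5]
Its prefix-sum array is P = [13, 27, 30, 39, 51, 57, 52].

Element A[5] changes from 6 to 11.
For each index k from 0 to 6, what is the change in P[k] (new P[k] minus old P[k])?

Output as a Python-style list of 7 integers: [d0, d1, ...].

Answer: [0, 0, 0, 0, 0, 5, 5]

Derivation:
Element change: A[5] 6 -> 11, delta = 5
For k < 5: P[k] unchanged, delta_P[k] = 0
For k >= 5: P[k] shifts by exactly 5
Delta array: [0, 0, 0, 0, 0, 5, 5]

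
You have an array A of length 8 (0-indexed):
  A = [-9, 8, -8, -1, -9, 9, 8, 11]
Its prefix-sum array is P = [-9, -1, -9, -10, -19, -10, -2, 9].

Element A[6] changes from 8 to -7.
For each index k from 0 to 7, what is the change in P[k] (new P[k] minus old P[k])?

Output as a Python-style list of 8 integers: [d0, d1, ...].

Element change: A[6] 8 -> -7, delta = -15
For k < 6: P[k] unchanged, delta_P[k] = 0
For k >= 6: P[k] shifts by exactly -15
Delta array: [0, 0, 0, 0, 0, 0, -15, -15]

Answer: [0, 0, 0, 0, 0, 0, -15, -15]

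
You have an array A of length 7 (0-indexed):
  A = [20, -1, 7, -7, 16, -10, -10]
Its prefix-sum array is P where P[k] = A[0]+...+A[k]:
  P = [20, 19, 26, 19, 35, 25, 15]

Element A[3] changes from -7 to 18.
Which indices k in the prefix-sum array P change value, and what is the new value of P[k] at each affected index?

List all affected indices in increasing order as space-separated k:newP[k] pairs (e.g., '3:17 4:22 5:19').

P[k] = A[0] + ... + A[k]
P[k] includes A[3] iff k >= 3
Affected indices: 3, 4, ..., 6; delta = 25
  P[3]: 19 + 25 = 44
  P[4]: 35 + 25 = 60
  P[5]: 25 + 25 = 50
  P[6]: 15 + 25 = 40

Answer: 3:44 4:60 5:50 6:40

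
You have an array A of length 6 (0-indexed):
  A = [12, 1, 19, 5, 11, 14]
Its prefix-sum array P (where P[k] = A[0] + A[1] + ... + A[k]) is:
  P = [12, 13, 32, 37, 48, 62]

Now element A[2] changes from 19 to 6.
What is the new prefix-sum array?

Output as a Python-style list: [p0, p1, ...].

Answer: [12, 13, 19, 24, 35, 49]

Derivation:
Change: A[2] 19 -> 6, delta = -13
P[k] for k < 2: unchanged (A[2] not included)
P[k] for k >= 2: shift by delta = -13
  P[0] = 12 + 0 = 12
  P[1] = 13 + 0 = 13
  P[2] = 32 + -13 = 19
  P[3] = 37 + -13 = 24
  P[4] = 48 + -13 = 35
  P[5] = 62 + -13 = 49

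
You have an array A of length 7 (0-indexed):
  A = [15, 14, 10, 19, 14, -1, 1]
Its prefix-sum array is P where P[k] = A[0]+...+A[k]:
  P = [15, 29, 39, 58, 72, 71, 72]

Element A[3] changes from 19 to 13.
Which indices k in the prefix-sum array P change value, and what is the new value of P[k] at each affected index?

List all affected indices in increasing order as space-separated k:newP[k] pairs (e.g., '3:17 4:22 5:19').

P[k] = A[0] + ... + A[k]
P[k] includes A[3] iff k >= 3
Affected indices: 3, 4, ..., 6; delta = -6
  P[3]: 58 + -6 = 52
  P[4]: 72 + -6 = 66
  P[5]: 71 + -6 = 65
  P[6]: 72 + -6 = 66

Answer: 3:52 4:66 5:65 6:66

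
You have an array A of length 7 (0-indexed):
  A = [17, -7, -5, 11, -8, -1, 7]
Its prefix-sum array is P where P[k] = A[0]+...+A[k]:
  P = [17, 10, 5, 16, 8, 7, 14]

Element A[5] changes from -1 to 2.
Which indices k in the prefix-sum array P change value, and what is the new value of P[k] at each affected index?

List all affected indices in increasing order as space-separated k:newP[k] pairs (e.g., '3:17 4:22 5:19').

P[k] = A[0] + ... + A[k]
P[k] includes A[5] iff k >= 5
Affected indices: 5, 6, ..., 6; delta = 3
  P[5]: 7 + 3 = 10
  P[6]: 14 + 3 = 17

Answer: 5:10 6:17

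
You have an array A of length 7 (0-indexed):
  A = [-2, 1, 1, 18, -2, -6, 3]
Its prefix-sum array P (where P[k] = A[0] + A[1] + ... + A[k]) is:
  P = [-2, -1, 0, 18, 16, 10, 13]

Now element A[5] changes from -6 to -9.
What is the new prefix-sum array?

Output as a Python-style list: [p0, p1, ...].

Answer: [-2, -1, 0, 18, 16, 7, 10]

Derivation:
Change: A[5] -6 -> -9, delta = -3
P[k] for k < 5: unchanged (A[5] not included)
P[k] for k >= 5: shift by delta = -3
  P[0] = -2 + 0 = -2
  P[1] = -1 + 0 = -1
  P[2] = 0 + 0 = 0
  P[3] = 18 + 0 = 18
  P[4] = 16 + 0 = 16
  P[5] = 10 + -3 = 7
  P[6] = 13 + -3 = 10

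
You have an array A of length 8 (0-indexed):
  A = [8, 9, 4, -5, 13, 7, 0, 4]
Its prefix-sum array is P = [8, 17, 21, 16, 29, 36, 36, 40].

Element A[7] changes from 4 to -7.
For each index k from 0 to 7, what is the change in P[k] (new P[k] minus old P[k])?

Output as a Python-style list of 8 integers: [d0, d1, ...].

Answer: [0, 0, 0, 0, 0, 0, 0, -11]

Derivation:
Element change: A[7] 4 -> -7, delta = -11
For k < 7: P[k] unchanged, delta_P[k] = 0
For k >= 7: P[k] shifts by exactly -11
Delta array: [0, 0, 0, 0, 0, 0, 0, -11]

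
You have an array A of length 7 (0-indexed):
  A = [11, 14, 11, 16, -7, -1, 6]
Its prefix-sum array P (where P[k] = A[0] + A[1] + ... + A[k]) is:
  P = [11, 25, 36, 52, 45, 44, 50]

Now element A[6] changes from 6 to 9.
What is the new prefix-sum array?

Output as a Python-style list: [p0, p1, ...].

Answer: [11, 25, 36, 52, 45, 44, 53]

Derivation:
Change: A[6] 6 -> 9, delta = 3
P[k] for k < 6: unchanged (A[6] not included)
P[k] for k >= 6: shift by delta = 3
  P[0] = 11 + 0 = 11
  P[1] = 25 + 0 = 25
  P[2] = 36 + 0 = 36
  P[3] = 52 + 0 = 52
  P[4] = 45 + 0 = 45
  P[5] = 44 + 0 = 44
  P[6] = 50 + 3 = 53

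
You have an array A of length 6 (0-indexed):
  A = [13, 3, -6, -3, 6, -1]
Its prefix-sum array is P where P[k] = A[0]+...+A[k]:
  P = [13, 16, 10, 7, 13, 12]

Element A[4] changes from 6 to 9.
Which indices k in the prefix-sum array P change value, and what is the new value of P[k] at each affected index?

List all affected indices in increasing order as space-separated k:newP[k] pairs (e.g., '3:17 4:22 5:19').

Answer: 4:16 5:15

Derivation:
P[k] = A[0] + ... + A[k]
P[k] includes A[4] iff k >= 4
Affected indices: 4, 5, ..., 5; delta = 3
  P[4]: 13 + 3 = 16
  P[5]: 12 + 3 = 15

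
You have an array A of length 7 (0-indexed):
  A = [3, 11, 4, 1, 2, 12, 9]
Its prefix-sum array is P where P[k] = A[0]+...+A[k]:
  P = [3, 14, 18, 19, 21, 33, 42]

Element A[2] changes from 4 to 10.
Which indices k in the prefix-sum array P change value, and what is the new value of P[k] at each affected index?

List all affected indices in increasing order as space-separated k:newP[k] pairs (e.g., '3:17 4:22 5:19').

Answer: 2:24 3:25 4:27 5:39 6:48

Derivation:
P[k] = A[0] + ... + A[k]
P[k] includes A[2] iff k >= 2
Affected indices: 2, 3, ..., 6; delta = 6
  P[2]: 18 + 6 = 24
  P[3]: 19 + 6 = 25
  P[4]: 21 + 6 = 27
  P[5]: 33 + 6 = 39
  P[6]: 42 + 6 = 48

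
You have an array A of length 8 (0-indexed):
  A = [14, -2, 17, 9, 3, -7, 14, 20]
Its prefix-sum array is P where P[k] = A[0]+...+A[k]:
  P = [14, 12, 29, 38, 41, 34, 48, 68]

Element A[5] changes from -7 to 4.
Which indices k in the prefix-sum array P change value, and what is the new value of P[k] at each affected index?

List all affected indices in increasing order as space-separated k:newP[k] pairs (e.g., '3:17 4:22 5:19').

P[k] = A[0] + ... + A[k]
P[k] includes A[5] iff k >= 5
Affected indices: 5, 6, ..., 7; delta = 11
  P[5]: 34 + 11 = 45
  P[6]: 48 + 11 = 59
  P[7]: 68 + 11 = 79

Answer: 5:45 6:59 7:79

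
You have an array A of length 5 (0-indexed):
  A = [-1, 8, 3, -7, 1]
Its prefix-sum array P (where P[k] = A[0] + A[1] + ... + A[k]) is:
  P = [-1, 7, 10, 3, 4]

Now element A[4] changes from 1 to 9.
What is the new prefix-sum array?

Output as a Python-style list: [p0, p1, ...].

Change: A[4] 1 -> 9, delta = 8
P[k] for k < 4: unchanged (A[4] not included)
P[k] for k >= 4: shift by delta = 8
  P[0] = -1 + 0 = -1
  P[1] = 7 + 0 = 7
  P[2] = 10 + 0 = 10
  P[3] = 3 + 0 = 3
  P[4] = 4 + 8 = 12

Answer: [-1, 7, 10, 3, 12]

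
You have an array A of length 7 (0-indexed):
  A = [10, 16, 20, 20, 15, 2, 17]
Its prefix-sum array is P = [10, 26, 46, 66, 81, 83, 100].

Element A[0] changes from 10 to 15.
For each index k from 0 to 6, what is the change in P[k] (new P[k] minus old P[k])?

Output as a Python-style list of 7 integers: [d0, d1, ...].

Answer: [5, 5, 5, 5, 5, 5, 5]

Derivation:
Element change: A[0] 10 -> 15, delta = 5
For k < 0: P[k] unchanged, delta_P[k] = 0
For k >= 0: P[k] shifts by exactly 5
Delta array: [5, 5, 5, 5, 5, 5, 5]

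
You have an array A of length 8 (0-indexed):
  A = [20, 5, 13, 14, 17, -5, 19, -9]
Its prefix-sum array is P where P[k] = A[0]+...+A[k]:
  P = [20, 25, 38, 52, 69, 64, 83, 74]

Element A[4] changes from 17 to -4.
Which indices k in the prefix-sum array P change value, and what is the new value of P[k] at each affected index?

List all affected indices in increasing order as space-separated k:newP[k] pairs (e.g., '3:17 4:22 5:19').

P[k] = A[0] + ... + A[k]
P[k] includes A[4] iff k >= 4
Affected indices: 4, 5, ..., 7; delta = -21
  P[4]: 69 + -21 = 48
  P[5]: 64 + -21 = 43
  P[6]: 83 + -21 = 62
  P[7]: 74 + -21 = 53

Answer: 4:48 5:43 6:62 7:53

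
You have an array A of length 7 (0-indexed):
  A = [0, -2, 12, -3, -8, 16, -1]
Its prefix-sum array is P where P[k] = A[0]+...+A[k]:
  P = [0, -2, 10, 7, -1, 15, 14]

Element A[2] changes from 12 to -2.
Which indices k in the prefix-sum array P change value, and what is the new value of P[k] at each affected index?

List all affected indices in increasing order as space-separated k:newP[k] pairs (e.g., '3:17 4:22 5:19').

Answer: 2:-4 3:-7 4:-15 5:1 6:0

Derivation:
P[k] = A[0] + ... + A[k]
P[k] includes A[2] iff k >= 2
Affected indices: 2, 3, ..., 6; delta = -14
  P[2]: 10 + -14 = -4
  P[3]: 7 + -14 = -7
  P[4]: -1 + -14 = -15
  P[5]: 15 + -14 = 1
  P[6]: 14 + -14 = 0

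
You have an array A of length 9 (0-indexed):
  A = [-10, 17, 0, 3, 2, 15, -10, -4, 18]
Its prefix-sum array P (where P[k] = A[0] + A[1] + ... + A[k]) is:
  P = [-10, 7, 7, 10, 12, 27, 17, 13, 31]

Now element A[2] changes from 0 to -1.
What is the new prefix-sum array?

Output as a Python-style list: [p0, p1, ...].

Answer: [-10, 7, 6, 9, 11, 26, 16, 12, 30]

Derivation:
Change: A[2] 0 -> -1, delta = -1
P[k] for k < 2: unchanged (A[2] not included)
P[k] for k >= 2: shift by delta = -1
  P[0] = -10 + 0 = -10
  P[1] = 7 + 0 = 7
  P[2] = 7 + -1 = 6
  P[3] = 10 + -1 = 9
  P[4] = 12 + -1 = 11
  P[5] = 27 + -1 = 26
  P[6] = 17 + -1 = 16
  P[7] = 13 + -1 = 12
  P[8] = 31 + -1 = 30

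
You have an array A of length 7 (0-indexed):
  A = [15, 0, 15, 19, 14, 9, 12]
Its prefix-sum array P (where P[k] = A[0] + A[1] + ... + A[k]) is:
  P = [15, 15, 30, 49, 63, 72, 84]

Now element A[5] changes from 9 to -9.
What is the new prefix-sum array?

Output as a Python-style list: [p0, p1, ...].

Answer: [15, 15, 30, 49, 63, 54, 66]

Derivation:
Change: A[5] 9 -> -9, delta = -18
P[k] for k < 5: unchanged (A[5] not included)
P[k] for k >= 5: shift by delta = -18
  P[0] = 15 + 0 = 15
  P[1] = 15 + 0 = 15
  P[2] = 30 + 0 = 30
  P[3] = 49 + 0 = 49
  P[4] = 63 + 0 = 63
  P[5] = 72 + -18 = 54
  P[6] = 84 + -18 = 66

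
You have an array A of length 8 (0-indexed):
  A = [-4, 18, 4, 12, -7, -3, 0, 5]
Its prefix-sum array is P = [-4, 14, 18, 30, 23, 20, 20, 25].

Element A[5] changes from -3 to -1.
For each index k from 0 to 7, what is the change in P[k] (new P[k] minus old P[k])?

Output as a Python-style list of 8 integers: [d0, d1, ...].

Answer: [0, 0, 0, 0, 0, 2, 2, 2]

Derivation:
Element change: A[5] -3 -> -1, delta = 2
For k < 5: P[k] unchanged, delta_P[k] = 0
For k >= 5: P[k] shifts by exactly 2
Delta array: [0, 0, 0, 0, 0, 2, 2, 2]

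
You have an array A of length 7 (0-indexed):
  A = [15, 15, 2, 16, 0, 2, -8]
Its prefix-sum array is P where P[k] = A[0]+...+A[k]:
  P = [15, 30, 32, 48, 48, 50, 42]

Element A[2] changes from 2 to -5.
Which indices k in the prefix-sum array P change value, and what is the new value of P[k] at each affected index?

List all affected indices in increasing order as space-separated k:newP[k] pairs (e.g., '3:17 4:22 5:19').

P[k] = A[0] + ... + A[k]
P[k] includes A[2] iff k >= 2
Affected indices: 2, 3, ..., 6; delta = -7
  P[2]: 32 + -7 = 25
  P[3]: 48 + -7 = 41
  P[4]: 48 + -7 = 41
  P[5]: 50 + -7 = 43
  P[6]: 42 + -7 = 35

Answer: 2:25 3:41 4:41 5:43 6:35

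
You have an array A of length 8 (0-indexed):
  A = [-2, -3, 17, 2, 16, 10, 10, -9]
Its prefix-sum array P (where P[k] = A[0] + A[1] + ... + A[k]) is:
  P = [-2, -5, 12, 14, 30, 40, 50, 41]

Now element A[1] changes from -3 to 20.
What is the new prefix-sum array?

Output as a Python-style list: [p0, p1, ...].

Answer: [-2, 18, 35, 37, 53, 63, 73, 64]

Derivation:
Change: A[1] -3 -> 20, delta = 23
P[k] for k < 1: unchanged (A[1] not included)
P[k] for k >= 1: shift by delta = 23
  P[0] = -2 + 0 = -2
  P[1] = -5 + 23 = 18
  P[2] = 12 + 23 = 35
  P[3] = 14 + 23 = 37
  P[4] = 30 + 23 = 53
  P[5] = 40 + 23 = 63
  P[6] = 50 + 23 = 73
  P[7] = 41 + 23 = 64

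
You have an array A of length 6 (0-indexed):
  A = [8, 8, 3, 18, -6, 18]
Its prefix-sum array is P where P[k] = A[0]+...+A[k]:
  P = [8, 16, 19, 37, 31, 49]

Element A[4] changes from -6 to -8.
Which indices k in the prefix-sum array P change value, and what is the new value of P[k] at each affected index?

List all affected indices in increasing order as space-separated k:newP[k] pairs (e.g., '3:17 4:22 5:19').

Answer: 4:29 5:47

Derivation:
P[k] = A[0] + ... + A[k]
P[k] includes A[4] iff k >= 4
Affected indices: 4, 5, ..., 5; delta = -2
  P[4]: 31 + -2 = 29
  P[5]: 49 + -2 = 47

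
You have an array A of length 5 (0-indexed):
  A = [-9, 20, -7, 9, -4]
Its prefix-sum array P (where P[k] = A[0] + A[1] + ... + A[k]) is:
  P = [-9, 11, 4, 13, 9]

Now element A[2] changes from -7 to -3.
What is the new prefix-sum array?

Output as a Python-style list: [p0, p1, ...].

Answer: [-9, 11, 8, 17, 13]

Derivation:
Change: A[2] -7 -> -3, delta = 4
P[k] for k < 2: unchanged (A[2] not included)
P[k] for k >= 2: shift by delta = 4
  P[0] = -9 + 0 = -9
  P[1] = 11 + 0 = 11
  P[2] = 4 + 4 = 8
  P[3] = 13 + 4 = 17
  P[4] = 9 + 4 = 13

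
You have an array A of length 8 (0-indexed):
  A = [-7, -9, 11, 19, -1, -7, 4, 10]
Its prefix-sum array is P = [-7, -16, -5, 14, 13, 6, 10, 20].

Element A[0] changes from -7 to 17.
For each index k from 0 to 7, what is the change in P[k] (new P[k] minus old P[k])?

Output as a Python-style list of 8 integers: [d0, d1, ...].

Answer: [24, 24, 24, 24, 24, 24, 24, 24]

Derivation:
Element change: A[0] -7 -> 17, delta = 24
For k < 0: P[k] unchanged, delta_P[k] = 0
For k >= 0: P[k] shifts by exactly 24
Delta array: [24, 24, 24, 24, 24, 24, 24, 24]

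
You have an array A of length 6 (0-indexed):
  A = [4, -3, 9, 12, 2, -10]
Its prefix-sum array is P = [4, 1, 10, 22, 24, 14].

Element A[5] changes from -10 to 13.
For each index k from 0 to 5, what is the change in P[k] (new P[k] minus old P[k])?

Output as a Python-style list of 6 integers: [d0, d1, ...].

Answer: [0, 0, 0, 0, 0, 23]

Derivation:
Element change: A[5] -10 -> 13, delta = 23
For k < 5: P[k] unchanged, delta_P[k] = 0
For k >= 5: P[k] shifts by exactly 23
Delta array: [0, 0, 0, 0, 0, 23]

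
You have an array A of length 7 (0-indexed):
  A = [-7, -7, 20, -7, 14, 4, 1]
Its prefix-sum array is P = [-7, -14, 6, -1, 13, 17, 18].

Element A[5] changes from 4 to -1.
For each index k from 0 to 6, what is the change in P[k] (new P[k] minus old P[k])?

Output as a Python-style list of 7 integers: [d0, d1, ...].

Element change: A[5] 4 -> -1, delta = -5
For k < 5: P[k] unchanged, delta_P[k] = 0
For k >= 5: P[k] shifts by exactly -5
Delta array: [0, 0, 0, 0, 0, -5, -5]

Answer: [0, 0, 0, 0, 0, -5, -5]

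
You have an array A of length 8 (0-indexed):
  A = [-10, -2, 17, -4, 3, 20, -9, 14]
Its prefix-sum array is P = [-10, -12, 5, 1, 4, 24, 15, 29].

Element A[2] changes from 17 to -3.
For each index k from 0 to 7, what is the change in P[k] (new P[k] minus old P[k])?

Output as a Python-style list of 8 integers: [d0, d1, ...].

Answer: [0, 0, -20, -20, -20, -20, -20, -20]

Derivation:
Element change: A[2] 17 -> -3, delta = -20
For k < 2: P[k] unchanged, delta_P[k] = 0
For k >= 2: P[k] shifts by exactly -20
Delta array: [0, 0, -20, -20, -20, -20, -20, -20]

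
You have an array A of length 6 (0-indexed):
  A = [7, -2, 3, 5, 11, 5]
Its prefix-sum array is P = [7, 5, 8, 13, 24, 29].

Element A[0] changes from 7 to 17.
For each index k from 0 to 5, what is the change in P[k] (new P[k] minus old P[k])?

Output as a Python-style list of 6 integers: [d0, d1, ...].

Element change: A[0] 7 -> 17, delta = 10
For k < 0: P[k] unchanged, delta_P[k] = 0
For k >= 0: P[k] shifts by exactly 10
Delta array: [10, 10, 10, 10, 10, 10]

Answer: [10, 10, 10, 10, 10, 10]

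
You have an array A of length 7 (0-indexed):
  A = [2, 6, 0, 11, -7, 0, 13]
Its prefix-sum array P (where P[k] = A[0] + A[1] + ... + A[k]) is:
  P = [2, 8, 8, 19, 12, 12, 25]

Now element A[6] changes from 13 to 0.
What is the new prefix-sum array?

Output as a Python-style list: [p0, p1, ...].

Change: A[6] 13 -> 0, delta = -13
P[k] for k < 6: unchanged (A[6] not included)
P[k] for k >= 6: shift by delta = -13
  P[0] = 2 + 0 = 2
  P[1] = 8 + 0 = 8
  P[2] = 8 + 0 = 8
  P[3] = 19 + 0 = 19
  P[4] = 12 + 0 = 12
  P[5] = 12 + 0 = 12
  P[6] = 25 + -13 = 12

Answer: [2, 8, 8, 19, 12, 12, 12]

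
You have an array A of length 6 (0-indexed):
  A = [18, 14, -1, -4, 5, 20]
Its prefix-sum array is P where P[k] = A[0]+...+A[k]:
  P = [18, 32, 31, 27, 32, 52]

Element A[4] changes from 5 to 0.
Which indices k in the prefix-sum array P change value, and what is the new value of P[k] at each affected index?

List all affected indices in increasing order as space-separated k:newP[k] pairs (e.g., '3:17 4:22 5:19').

Answer: 4:27 5:47

Derivation:
P[k] = A[0] + ... + A[k]
P[k] includes A[4] iff k >= 4
Affected indices: 4, 5, ..., 5; delta = -5
  P[4]: 32 + -5 = 27
  P[5]: 52 + -5 = 47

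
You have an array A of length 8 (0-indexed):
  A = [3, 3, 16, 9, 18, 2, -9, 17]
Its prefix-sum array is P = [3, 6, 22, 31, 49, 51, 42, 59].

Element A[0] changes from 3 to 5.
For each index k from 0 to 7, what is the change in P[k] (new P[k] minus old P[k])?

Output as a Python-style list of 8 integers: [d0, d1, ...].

Answer: [2, 2, 2, 2, 2, 2, 2, 2]

Derivation:
Element change: A[0] 3 -> 5, delta = 2
For k < 0: P[k] unchanged, delta_P[k] = 0
For k >= 0: P[k] shifts by exactly 2
Delta array: [2, 2, 2, 2, 2, 2, 2, 2]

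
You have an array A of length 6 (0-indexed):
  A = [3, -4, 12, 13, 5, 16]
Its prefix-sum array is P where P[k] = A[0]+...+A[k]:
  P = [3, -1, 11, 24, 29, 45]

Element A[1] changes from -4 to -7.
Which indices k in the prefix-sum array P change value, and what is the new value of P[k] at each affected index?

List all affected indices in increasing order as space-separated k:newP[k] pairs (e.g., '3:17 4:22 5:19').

P[k] = A[0] + ... + A[k]
P[k] includes A[1] iff k >= 1
Affected indices: 1, 2, ..., 5; delta = -3
  P[1]: -1 + -3 = -4
  P[2]: 11 + -3 = 8
  P[3]: 24 + -3 = 21
  P[4]: 29 + -3 = 26
  P[5]: 45 + -3 = 42

Answer: 1:-4 2:8 3:21 4:26 5:42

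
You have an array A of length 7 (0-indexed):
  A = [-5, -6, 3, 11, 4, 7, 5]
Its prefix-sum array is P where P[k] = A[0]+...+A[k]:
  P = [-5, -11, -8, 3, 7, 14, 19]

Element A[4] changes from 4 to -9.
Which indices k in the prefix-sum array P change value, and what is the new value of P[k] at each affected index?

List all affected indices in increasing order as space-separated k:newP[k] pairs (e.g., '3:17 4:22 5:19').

P[k] = A[0] + ... + A[k]
P[k] includes A[4] iff k >= 4
Affected indices: 4, 5, ..., 6; delta = -13
  P[4]: 7 + -13 = -6
  P[5]: 14 + -13 = 1
  P[6]: 19 + -13 = 6

Answer: 4:-6 5:1 6:6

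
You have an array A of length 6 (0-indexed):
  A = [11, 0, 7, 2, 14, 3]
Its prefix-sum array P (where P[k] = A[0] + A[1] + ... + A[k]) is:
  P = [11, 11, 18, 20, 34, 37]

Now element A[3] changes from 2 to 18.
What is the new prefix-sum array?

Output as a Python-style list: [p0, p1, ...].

Change: A[3] 2 -> 18, delta = 16
P[k] for k < 3: unchanged (A[3] not included)
P[k] for k >= 3: shift by delta = 16
  P[0] = 11 + 0 = 11
  P[1] = 11 + 0 = 11
  P[2] = 18 + 0 = 18
  P[3] = 20 + 16 = 36
  P[4] = 34 + 16 = 50
  P[5] = 37 + 16 = 53

Answer: [11, 11, 18, 36, 50, 53]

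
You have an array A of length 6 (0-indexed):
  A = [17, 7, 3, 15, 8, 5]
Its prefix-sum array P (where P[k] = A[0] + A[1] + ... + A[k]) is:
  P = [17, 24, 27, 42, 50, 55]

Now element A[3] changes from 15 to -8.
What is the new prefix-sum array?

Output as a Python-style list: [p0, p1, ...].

Change: A[3] 15 -> -8, delta = -23
P[k] for k < 3: unchanged (A[3] not included)
P[k] for k >= 3: shift by delta = -23
  P[0] = 17 + 0 = 17
  P[1] = 24 + 0 = 24
  P[2] = 27 + 0 = 27
  P[3] = 42 + -23 = 19
  P[4] = 50 + -23 = 27
  P[5] = 55 + -23 = 32

Answer: [17, 24, 27, 19, 27, 32]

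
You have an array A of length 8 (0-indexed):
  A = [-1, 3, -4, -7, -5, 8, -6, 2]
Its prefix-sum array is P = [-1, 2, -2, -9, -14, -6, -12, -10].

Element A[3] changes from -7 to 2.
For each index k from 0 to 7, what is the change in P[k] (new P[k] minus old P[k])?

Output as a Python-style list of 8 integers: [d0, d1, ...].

Element change: A[3] -7 -> 2, delta = 9
For k < 3: P[k] unchanged, delta_P[k] = 0
For k >= 3: P[k] shifts by exactly 9
Delta array: [0, 0, 0, 9, 9, 9, 9, 9]

Answer: [0, 0, 0, 9, 9, 9, 9, 9]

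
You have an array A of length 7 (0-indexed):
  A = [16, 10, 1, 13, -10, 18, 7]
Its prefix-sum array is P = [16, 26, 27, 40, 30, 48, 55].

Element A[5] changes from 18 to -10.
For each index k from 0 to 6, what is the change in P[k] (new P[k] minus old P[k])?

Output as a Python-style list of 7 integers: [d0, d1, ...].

Element change: A[5] 18 -> -10, delta = -28
For k < 5: P[k] unchanged, delta_P[k] = 0
For k >= 5: P[k] shifts by exactly -28
Delta array: [0, 0, 0, 0, 0, -28, -28]

Answer: [0, 0, 0, 0, 0, -28, -28]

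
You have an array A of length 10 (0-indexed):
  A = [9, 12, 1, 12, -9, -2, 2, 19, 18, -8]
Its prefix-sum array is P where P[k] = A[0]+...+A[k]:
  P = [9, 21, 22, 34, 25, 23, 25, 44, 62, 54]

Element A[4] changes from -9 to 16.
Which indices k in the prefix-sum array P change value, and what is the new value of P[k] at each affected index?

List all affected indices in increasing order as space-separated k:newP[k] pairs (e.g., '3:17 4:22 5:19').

Answer: 4:50 5:48 6:50 7:69 8:87 9:79

Derivation:
P[k] = A[0] + ... + A[k]
P[k] includes A[4] iff k >= 4
Affected indices: 4, 5, ..., 9; delta = 25
  P[4]: 25 + 25 = 50
  P[5]: 23 + 25 = 48
  P[6]: 25 + 25 = 50
  P[7]: 44 + 25 = 69
  P[8]: 62 + 25 = 87
  P[9]: 54 + 25 = 79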